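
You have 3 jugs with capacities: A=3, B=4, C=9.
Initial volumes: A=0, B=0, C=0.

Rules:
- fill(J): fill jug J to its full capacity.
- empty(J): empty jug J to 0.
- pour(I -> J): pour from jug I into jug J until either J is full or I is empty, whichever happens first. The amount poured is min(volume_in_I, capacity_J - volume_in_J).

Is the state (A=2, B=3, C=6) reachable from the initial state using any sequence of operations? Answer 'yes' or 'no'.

Answer: no

Derivation:
BFS explored all 152 reachable states.
Reachable set includes: (0,0,0), (0,0,1), (0,0,2), (0,0,3), (0,0,4), (0,0,5), (0,0,6), (0,0,7), (0,0,8), (0,0,9), (0,1,0), (0,1,1) ...
Target (A=2, B=3, C=6) not in reachable set → no.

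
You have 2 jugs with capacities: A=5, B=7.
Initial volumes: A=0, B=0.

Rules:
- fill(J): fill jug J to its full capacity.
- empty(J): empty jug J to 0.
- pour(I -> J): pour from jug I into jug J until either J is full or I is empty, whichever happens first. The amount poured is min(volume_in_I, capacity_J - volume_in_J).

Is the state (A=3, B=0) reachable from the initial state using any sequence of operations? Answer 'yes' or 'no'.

BFS from (A=0, B=0):
  1. fill(A) -> (A=5 B=0)
  2. pour(A -> B) -> (A=0 B=5)
  3. fill(A) -> (A=5 B=5)
  4. pour(A -> B) -> (A=3 B=7)
  5. empty(B) -> (A=3 B=0)
Target reached → yes.

Answer: yes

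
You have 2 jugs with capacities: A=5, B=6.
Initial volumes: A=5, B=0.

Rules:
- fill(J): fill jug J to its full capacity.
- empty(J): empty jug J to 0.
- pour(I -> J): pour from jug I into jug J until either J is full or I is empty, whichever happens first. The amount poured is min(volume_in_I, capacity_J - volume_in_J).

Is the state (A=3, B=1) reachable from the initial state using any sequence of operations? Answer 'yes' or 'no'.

Answer: no

Derivation:
BFS explored all 22 reachable states.
Reachable set includes: (0,0), (0,1), (0,2), (0,3), (0,4), (0,5), (0,6), (1,0), (1,6), (2,0), (2,6), (3,0) ...
Target (A=3, B=1) not in reachable set → no.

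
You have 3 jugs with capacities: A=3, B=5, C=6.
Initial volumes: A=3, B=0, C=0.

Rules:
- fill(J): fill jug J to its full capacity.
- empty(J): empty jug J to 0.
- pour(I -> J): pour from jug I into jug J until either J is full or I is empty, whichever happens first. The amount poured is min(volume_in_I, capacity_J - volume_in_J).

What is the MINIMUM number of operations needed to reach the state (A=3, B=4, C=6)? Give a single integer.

BFS from (A=3, B=0, C=0). One shortest path:
  1. fill(B) -> (A=3 B=5 C=0)
  2. pour(B -> C) -> (A=3 B=0 C=5)
  3. fill(B) -> (A=3 B=5 C=5)
  4. pour(B -> C) -> (A=3 B=4 C=6)
Reached target in 4 moves.

Answer: 4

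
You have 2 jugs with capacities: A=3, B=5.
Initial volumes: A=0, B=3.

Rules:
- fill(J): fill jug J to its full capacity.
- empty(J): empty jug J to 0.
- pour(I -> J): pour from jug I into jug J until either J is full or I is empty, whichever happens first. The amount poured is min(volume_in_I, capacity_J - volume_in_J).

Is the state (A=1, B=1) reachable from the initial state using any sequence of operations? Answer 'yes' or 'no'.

Answer: no

Derivation:
BFS explored all 16 reachable states.
Reachable set includes: (0,0), (0,1), (0,2), (0,3), (0,4), (0,5), (1,0), (1,5), (2,0), (2,5), (3,0), (3,1) ...
Target (A=1, B=1) not in reachable set → no.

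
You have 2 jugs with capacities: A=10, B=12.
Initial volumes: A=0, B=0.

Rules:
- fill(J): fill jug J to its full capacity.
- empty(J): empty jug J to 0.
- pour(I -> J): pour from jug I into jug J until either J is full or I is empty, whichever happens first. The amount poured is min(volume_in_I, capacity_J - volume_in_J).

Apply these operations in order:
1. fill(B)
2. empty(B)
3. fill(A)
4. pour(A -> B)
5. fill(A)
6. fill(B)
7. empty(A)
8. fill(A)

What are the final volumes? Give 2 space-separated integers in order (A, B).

Answer: 10 12

Derivation:
Step 1: fill(B) -> (A=0 B=12)
Step 2: empty(B) -> (A=0 B=0)
Step 3: fill(A) -> (A=10 B=0)
Step 4: pour(A -> B) -> (A=0 B=10)
Step 5: fill(A) -> (A=10 B=10)
Step 6: fill(B) -> (A=10 B=12)
Step 7: empty(A) -> (A=0 B=12)
Step 8: fill(A) -> (A=10 B=12)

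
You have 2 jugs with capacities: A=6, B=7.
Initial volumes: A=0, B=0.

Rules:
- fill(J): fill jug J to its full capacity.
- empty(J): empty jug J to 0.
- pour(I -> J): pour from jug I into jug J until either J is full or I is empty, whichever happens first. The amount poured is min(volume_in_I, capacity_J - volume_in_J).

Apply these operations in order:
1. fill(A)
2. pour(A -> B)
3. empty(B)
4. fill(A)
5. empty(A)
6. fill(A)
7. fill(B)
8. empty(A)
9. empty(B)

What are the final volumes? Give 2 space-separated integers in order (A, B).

Answer: 0 0

Derivation:
Step 1: fill(A) -> (A=6 B=0)
Step 2: pour(A -> B) -> (A=0 B=6)
Step 3: empty(B) -> (A=0 B=0)
Step 4: fill(A) -> (A=6 B=0)
Step 5: empty(A) -> (A=0 B=0)
Step 6: fill(A) -> (A=6 B=0)
Step 7: fill(B) -> (A=6 B=7)
Step 8: empty(A) -> (A=0 B=7)
Step 9: empty(B) -> (A=0 B=0)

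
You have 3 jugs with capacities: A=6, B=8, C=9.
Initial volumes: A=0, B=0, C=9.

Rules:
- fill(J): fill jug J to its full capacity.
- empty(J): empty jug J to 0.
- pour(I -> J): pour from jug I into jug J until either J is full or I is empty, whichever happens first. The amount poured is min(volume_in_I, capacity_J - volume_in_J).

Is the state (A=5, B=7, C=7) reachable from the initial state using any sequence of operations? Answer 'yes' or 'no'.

BFS explored all 350 reachable states.
Reachable set includes: (0,0,0), (0,0,1), (0,0,2), (0,0,3), (0,0,4), (0,0,5), (0,0,6), (0,0,7), (0,0,8), (0,0,9), (0,1,0), (0,1,1) ...
Target (A=5, B=7, C=7) not in reachable set → no.

Answer: no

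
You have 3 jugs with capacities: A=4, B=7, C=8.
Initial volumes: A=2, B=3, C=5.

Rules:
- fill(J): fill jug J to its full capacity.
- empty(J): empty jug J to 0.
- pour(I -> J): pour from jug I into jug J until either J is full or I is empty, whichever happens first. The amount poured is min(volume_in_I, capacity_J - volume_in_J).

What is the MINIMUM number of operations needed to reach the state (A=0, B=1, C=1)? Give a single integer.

BFS from (A=2, B=3, C=5). One shortest path:
  1. pour(B -> A) -> (A=4 B=1 C=5)
  2. empty(A) -> (A=0 B=1 C=5)
  3. pour(C -> A) -> (A=4 B=1 C=1)
  4. empty(A) -> (A=0 B=1 C=1)
Reached target in 4 moves.

Answer: 4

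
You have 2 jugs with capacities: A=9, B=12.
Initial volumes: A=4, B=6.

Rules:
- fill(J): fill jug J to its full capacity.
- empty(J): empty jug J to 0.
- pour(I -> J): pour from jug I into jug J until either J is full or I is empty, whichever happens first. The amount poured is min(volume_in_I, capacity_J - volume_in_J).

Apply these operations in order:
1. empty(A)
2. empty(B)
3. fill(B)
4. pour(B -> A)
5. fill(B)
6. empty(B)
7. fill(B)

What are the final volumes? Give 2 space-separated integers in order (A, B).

Step 1: empty(A) -> (A=0 B=6)
Step 2: empty(B) -> (A=0 B=0)
Step 3: fill(B) -> (A=0 B=12)
Step 4: pour(B -> A) -> (A=9 B=3)
Step 5: fill(B) -> (A=9 B=12)
Step 6: empty(B) -> (A=9 B=0)
Step 7: fill(B) -> (A=9 B=12)

Answer: 9 12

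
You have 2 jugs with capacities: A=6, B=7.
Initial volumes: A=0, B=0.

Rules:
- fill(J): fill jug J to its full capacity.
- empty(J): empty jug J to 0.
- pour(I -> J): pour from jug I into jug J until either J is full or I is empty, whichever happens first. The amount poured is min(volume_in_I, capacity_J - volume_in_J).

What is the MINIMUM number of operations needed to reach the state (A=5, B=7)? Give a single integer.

BFS from (A=0, B=0). One shortest path:
  1. fill(A) -> (A=6 B=0)
  2. pour(A -> B) -> (A=0 B=6)
  3. fill(A) -> (A=6 B=6)
  4. pour(A -> B) -> (A=5 B=7)
Reached target in 4 moves.

Answer: 4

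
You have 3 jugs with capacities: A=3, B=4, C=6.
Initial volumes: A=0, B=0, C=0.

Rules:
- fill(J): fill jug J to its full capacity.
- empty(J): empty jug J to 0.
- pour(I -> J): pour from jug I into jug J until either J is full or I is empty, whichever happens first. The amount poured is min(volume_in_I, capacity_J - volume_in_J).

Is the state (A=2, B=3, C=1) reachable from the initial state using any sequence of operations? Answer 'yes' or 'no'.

Answer: no

Derivation:
BFS explored all 110 reachable states.
Reachable set includes: (0,0,0), (0,0,1), (0,0,2), (0,0,3), (0,0,4), (0,0,5), (0,0,6), (0,1,0), (0,1,1), (0,1,2), (0,1,3), (0,1,4) ...
Target (A=2, B=3, C=1) not in reachable set → no.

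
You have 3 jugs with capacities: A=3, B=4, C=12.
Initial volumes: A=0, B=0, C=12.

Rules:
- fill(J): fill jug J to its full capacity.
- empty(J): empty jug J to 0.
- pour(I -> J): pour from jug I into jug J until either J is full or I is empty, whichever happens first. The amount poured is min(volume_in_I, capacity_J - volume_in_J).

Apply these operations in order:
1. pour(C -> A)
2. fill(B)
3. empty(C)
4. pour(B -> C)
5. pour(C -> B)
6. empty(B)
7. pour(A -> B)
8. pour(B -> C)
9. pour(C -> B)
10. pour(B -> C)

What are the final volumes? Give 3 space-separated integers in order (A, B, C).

Step 1: pour(C -> A) -> (A=3 B=0 C=9)
Step 2: fill(B) -> (A=3 B=4 C=9)
Step 3: empty(C) -> (A=3 B=4 C=0)
Step 4: pour(B -> C) -> (A=3 B=0 C=4)
Step 5: pour(C -> B) -> (A=3 B=4 C=0)
Step 6: empty(B) -> (A=3 B=0 C=0)
Step 7: pour(A -> B) -> (A=0 B=3 C=0)
Step 8: pour(B -> C) -> (A=0 B=0 C=3)
Step 9: pour(C -> B) -> (A=0 B=3 C=0)
Step 10: pour(B -> C) -> (A=0 B=0 C=3)

Answer: 0 0 3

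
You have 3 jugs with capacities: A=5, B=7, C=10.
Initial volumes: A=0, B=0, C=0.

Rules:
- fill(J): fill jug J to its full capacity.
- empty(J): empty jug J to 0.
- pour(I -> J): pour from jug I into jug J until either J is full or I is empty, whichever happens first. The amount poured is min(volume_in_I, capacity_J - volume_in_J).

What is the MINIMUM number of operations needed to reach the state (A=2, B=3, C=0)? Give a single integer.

BFS from (A=0, B=0, C=0). One shortest path:
  1. fill(C) -> (A=0 B=0 C=10)
  2. pour(C -> B) -> (A=0 B=7 C=3)
  3. pour(B -> A) -> (A=5 B=2 C=3)
  4. empty(A) -> (A=0 B=2 C=3)
  5. pour(B -> A) -> (A=2 B=0 C=3)
  6. pour(C -> B) -> (A=2 B=3 C=0)
Reached target in 6 moves.

Answer: 6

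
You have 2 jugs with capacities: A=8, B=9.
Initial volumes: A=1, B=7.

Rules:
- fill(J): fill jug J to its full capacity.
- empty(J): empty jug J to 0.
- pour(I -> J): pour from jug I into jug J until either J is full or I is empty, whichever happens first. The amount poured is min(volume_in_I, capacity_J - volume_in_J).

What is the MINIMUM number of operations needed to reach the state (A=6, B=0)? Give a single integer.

BFS from (A=1, B=7). One shortest path:
  1. fill(A) -> (A=8 B=7)
  2. pour(A -> B) -> (A=6 B=9)
  3. empty(B) -> (A=6 B=0)
Reached target in 3 moves.

Answer: 3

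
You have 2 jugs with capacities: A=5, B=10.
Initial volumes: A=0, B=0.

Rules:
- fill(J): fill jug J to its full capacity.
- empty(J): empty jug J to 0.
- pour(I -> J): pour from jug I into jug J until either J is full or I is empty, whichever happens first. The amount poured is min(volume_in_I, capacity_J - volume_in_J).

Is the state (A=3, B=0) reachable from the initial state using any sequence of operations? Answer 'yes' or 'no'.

Answer: no

Derivation:
BFS explored all 6 reachable states.
Reachable set includes: (0,0), (0,5), (0,10), (5,0), (5,5), (5,10)
Target (A=3, B=0) not in reachable set → no.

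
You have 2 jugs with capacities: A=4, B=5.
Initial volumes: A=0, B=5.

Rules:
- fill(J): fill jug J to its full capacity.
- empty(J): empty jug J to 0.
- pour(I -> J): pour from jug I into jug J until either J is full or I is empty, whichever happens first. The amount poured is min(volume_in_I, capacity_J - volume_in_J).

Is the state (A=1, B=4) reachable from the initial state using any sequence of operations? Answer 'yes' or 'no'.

Answer: no

Derivation:
BFS explored all 18 reachable states.
Reachable set includes: (0,0), (0,1), (0,2), (0,3), (0,4), (0,5), (1,0), (1,5), (2,0), (2,5), (3,0), (3,5) ...
Target (A=1, B=4) not in reachable set → no.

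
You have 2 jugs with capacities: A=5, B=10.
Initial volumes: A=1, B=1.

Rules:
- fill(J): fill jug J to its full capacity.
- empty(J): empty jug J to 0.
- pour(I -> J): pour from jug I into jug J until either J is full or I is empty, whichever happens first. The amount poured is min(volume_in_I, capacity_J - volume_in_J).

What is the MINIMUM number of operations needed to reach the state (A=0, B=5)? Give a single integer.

Answer: 3

Derivation:
BFS from (A=1, B=1). One shortest path:
  1. fill(A) -> (A=5 B=1)
  2. empty(B) -> (A=5 B=0)
  3. pour(A -> B) -> (A=0 B=5)
Reached target in 3 moves.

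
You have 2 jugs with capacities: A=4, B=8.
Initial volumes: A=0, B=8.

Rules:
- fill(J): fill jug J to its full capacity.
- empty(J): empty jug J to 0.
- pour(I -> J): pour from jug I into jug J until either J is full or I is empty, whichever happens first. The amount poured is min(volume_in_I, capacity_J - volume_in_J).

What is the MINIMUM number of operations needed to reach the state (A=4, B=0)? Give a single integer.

BFS from (A=0, B=8). One shortest path:
  1. fill(A) -> (A=4 B=8)
  2. empty(B) -> (A=4 B=0)
Reached target in 2 moves.

Answer: 2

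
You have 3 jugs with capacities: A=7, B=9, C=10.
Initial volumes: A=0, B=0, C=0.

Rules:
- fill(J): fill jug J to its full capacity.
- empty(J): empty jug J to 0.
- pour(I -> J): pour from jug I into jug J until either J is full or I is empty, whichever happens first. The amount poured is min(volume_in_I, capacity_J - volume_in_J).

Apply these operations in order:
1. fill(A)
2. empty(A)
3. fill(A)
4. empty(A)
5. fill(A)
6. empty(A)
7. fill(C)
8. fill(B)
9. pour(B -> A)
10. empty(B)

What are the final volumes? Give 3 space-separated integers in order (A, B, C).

Step 1: fill(A) -> (A=7 B=0 C=0)
Step 2: empty(A) -> (A=0 B=0 C=0)
Step 3: fill(A) -> (A=7 B=0 C=0)
Step 4: empty(A) -> (A=0 B=0 C=0)
Step 5: fill(A) -> (A=7 B=0 C=0)
Step 6: empty(A) -> (A=0 B=0 C=0)
Step 7: fill(C) -> (A=0 B=0 C=10)
Step 8: fill(B) -> (A=0 B=9 C=10)
Step 9: pour(B -> A) -> (A=7 B=2 C=10)
Step 10: empty(B) -> (A=7 B=0 C=10)

Answer: 7 0 10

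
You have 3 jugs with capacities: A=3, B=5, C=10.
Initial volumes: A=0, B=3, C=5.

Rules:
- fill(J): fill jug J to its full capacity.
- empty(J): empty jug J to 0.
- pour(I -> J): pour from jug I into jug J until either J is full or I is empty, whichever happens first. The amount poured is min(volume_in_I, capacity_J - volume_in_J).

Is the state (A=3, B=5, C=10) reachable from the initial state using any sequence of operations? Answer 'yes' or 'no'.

BFS from (A=0, B=3, C=5):
  1. fill(A) -> (A=3 B=3 C=5)
  2. fill(B) -> (A=3 B=5 C=5)
  3. fill(C) -> (A=3 B=5 C=10)
Target reached → yes.

Answer: yes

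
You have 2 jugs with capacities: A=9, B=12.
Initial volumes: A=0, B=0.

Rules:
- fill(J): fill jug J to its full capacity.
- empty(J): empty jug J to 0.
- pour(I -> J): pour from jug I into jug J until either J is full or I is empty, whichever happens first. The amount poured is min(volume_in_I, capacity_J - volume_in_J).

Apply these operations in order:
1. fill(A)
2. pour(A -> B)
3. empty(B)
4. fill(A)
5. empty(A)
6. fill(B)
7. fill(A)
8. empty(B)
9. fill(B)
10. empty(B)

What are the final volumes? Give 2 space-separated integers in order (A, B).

Answer: 9 0

Derivation:
Step 1: fill(A) -> (A=9 B=0)
Step 2: pour(A -> B) -> (A=0 B=9)
Step 3: empty(B) -> (A=0 B=0)
Step 4: fill(A) -> (A=9 B=0)
Step 5: empty(A) -> (A=0 B=0)
Step 6: fill(B) -> (A=0 B=12)
Step 7: fill(A) -> (A=9 B=12)
Step 8: empty(B) -> (A=9 B=0)
Step 9: fill(B) -> (A=9 B=12)
Step 10: empty(B) -> (A=9 B=0)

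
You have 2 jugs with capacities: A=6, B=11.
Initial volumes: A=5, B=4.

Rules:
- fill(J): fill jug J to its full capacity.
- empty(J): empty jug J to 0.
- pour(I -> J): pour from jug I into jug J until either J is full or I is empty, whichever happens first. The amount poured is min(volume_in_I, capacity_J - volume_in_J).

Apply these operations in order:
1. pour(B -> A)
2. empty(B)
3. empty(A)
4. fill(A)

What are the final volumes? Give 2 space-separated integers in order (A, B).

Answer: 6 0

Derivation:
Step 1: pour(B -> A) -> (A=6 B=3)
Step 2: empty(B) -> (A=6 B=0)
Step 3: empty(A) -> (A=0 B=0)
Step 4: fill(A) -> (A=6 B=0)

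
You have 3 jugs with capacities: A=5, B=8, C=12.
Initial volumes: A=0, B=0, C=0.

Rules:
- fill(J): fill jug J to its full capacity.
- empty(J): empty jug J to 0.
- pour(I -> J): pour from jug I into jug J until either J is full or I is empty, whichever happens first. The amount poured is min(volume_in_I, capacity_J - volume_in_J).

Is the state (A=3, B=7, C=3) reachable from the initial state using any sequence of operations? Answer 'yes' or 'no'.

Answer: no

Derivation:
BFS explored all 394 reachable states.
Reachable set includes: (0,0,0), (0,0,1), (0,0,2), (0,0,3), (0,0,4), (0,0,5), (0,0,6), (0,0,7), (0,0,8), (0,0,9), (0,0,10), (0,0,11) ...
Target (A=3, B=7, C=3) not in reachable set → no.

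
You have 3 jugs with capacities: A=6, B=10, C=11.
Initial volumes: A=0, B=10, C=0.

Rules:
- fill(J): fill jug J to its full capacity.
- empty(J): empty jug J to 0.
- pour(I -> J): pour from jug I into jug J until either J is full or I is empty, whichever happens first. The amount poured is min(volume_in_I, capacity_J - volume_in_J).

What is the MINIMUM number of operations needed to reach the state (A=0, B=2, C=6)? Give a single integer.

Answer: 8

Derivation:
BFS from (A=0, B=10, C=0). One shortest path:
  1. pour(B -> A) -> (A=6 B=4 C=0)
  2. empty(A) -> (A=0 B=4 C=0)
  3. pour(B -> A) -> (A=4 B=0 C=0)
  4. fill(B) -> (A=4 B=10 C=0)
  5. pour(B -> A) -> (A=6 B=8 C=0)
  6. empty(A) -> (A=0 B=8 C=0)
  7. pour(B -> A) -> (A=6 B=2 C=0)
  8. pour(A -> C) -> (A=0 B=2 C=6)
Reached target in 8 moves.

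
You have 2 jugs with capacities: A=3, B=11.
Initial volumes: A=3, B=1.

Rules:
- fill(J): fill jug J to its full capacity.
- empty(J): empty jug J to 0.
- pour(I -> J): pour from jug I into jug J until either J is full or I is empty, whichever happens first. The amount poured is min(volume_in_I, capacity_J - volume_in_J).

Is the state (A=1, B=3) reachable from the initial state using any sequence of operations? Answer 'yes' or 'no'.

Answer: no

Derivation:
BFS explored all 28 reachable states.
Reachable set includes: (0,0), (0,1), (0,2), (0,3), (0,4), (0,5), (0,6), (0,7), (0,8), (0,9), (0,10), (0,11) ...
Target (A=1, B=3) not in reachable set → no.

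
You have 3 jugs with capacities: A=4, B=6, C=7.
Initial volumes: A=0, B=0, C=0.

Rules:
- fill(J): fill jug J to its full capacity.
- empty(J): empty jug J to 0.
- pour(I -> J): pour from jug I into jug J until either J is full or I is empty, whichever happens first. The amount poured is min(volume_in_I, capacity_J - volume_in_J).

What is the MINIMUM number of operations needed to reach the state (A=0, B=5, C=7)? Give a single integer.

BFS from (A=0, B=0, C=0). One shortest path:
  1. fill(B) -> (A=0 B=6 C=0)
  2. pour(B -> C) -> (A=0 B=0 C=6)
  3. fill(B) -> (A=0 B=6 C=6)
  4. pour(B -> C) -> (A=0 B=5 C=7)
Reached target in 4 moves.

Answer: 4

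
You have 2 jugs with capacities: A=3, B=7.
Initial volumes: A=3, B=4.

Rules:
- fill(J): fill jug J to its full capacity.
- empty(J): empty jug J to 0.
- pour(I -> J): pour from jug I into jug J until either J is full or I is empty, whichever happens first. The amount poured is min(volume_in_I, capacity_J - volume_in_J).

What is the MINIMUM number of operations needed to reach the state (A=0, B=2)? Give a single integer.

Answer: 8

Derivation:
BFS from (A=3, B=4). One shortest path:
  1. empty(B) -> (A=3 B=0)
  2. pour(A -> B) -> (A=0 B=3)
  3. fill(A) -> (A=3 B=3)
  4. pour(A -> B) -> (A=0 B=6)
  5. fill(A) -> (A=3 B=6)
  6. pour(A -> B) -> (A=2 B=7)
  7. empty(B) -> (A=2 B=0)
  8. pour(A -> B) -> (A=0 B=2)
Reached target in 8 moves.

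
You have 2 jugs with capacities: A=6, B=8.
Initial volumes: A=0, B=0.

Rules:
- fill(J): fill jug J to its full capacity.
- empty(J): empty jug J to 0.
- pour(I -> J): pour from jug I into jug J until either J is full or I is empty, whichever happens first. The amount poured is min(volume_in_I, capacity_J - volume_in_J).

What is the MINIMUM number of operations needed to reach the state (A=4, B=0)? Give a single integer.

Answer: 5

Derivation:
BFS from (A=0, B=0). One shortest path:
  1. fill(A) -> (A=6 B=0)
  2. pour(A -> B) -> (A=0 B=6)
  3. fill(A) -> (A=6 B=6)
  4. pour(A -> B) -> (A=4 B=8)
  5. empty(B) -> (A=4 B=0)
Reached target in 5 moves.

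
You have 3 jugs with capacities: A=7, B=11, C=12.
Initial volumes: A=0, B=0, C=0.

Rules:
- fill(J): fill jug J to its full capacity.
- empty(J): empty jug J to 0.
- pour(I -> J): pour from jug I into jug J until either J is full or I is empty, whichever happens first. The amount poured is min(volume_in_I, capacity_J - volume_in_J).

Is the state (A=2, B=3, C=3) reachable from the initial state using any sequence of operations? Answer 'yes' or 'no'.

Answer: no

Derivation:
BFS explored all 588 reachable states.
Reachable set includes: (0,0,0), (0,0,1), (0,0,2), (0,0,3), (0,0,4), (0,0,5), (0,0,6), (0,0,7), (0,0,8), (0,0,9), (0,0,10), (0,0,11) ...
Target (A=2, B=3, C=3) not in reachable set → no.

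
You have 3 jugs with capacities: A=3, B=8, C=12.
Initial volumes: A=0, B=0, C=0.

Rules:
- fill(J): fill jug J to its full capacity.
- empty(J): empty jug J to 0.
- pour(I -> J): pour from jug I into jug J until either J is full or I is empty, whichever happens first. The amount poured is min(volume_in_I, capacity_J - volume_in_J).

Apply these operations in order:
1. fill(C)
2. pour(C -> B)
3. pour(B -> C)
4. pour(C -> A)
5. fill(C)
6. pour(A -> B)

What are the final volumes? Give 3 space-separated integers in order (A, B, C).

Step 1: fill(C) -> (A=0 B=0 C=12)
Step 2: pour(C -> B) -> (A=0 B=8 C=4)
Step 3: pour(B -> C) -> (A=0 B=0 C=12)
Step 4: pour(C -> A) -> (A=3 B=0 C=9)
Step 5: fill(C) -> (A=3 B=0 C=12)
Step 6: pour(A -> B) -> (A=0 B=3 C=12)

Answer: 0 3 12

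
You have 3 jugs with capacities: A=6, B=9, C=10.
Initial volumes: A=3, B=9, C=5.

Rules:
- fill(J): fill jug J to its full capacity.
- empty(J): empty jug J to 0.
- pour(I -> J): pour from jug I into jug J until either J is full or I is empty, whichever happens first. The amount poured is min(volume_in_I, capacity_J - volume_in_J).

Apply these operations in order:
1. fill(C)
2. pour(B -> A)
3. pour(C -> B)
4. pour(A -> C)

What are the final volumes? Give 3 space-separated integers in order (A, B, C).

Step 1: fill(C) -> (A=3 B=9 C=10)
Step 2: pour(B -> A) -> (A=6 B=6 C=10)
Step 3: pour(C -> B) -> (A=6 B=9 C=7)
Step 4: pour(A -> C) -> (A=3 B=9 C=10)

Answer: 3 9 10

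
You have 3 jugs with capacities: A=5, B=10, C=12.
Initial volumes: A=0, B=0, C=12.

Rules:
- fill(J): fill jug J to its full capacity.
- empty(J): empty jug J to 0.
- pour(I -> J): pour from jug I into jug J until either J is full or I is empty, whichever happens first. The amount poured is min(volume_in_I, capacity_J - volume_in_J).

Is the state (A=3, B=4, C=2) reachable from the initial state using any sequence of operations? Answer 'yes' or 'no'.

Answer: no

Derivation:
BFS explored all 462 reachable states.
Reachable set includes: (0,0,0), (0,0,1), (0,0,2), (0,0,3), (0,0,4), (0,0,5), (0,0,6), (0,0,7), (0,0,8), (0,0,9), (0,0,10), (0,0,11) ...
Target (A=3, B=4, C=2) not in reachable set → no.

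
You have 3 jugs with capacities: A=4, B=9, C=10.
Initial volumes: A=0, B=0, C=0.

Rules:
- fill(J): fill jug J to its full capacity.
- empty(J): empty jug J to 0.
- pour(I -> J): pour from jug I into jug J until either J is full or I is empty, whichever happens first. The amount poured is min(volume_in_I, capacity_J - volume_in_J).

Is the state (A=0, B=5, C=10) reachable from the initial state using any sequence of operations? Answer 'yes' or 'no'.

BFS from (A=0, B=0, C=0):
  1. fill(B) -> (A=0 B=9 C=0)
  2. fill(C) -> (A=0 B=9 C=10)
  3. pour(B -> A) -> (A=4 B=5 C=10)
  4. empty(A) -> (A=0 B=5 C=10)
Target reached → yes.

Answer: yes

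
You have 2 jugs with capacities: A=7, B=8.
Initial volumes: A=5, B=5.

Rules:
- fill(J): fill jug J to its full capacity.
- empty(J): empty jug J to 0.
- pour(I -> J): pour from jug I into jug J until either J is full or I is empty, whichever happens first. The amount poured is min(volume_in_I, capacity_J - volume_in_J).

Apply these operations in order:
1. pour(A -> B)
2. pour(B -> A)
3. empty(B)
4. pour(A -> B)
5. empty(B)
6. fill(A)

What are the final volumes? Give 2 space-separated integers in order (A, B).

Answer: 7 0

Derivation:
Step 1: pour(A -> B) -> (A=2 B=8)
Step 2: pour(B -> A) -> (A=7 B=3)
Step 3: empty(B) -> (A=7 B=0)
Step 4: pour(A -> B) -> (A=0 B=7)
Step 5: empty(B) -> (A=0 B=0)
Step 6: fill(A) -> (A=7 B=0)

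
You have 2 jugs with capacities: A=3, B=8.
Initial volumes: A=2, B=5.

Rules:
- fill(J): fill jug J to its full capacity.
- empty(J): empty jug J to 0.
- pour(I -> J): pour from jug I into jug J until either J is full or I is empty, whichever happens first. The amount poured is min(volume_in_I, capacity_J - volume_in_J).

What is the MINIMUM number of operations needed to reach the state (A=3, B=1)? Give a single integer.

BFS from (A=2, B=5). One shortest path:
  1. pour(B -> A) -> (A=3 B=4)
  2. empty(A) -> (A=0 B=4)
  3. pour(B -> A) -> (A=3 B=1)
Reached target in 3 moves.

Answer: 3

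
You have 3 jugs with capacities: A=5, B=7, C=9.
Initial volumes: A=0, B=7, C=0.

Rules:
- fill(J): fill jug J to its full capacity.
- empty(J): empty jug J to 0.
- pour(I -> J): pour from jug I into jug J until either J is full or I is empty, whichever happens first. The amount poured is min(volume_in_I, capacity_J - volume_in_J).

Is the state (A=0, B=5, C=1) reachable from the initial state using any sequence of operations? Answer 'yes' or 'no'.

Answer: yes

Derivation:
BFS from (A=0, B=7, C=0):
  1. fill(C) -> (A=0 B=7 C=9)
  2. pour(B -> A) -> (A=5 B=2 C=9)
  3. empty(A) -> (A=0 B=2 C=9)
  4. pour(B -> A) -> (A=2 B=0 C=9)
  5. pour(C -> A) -> (A=5 B=0 C=6)
  6. empty(A) -> (A=0 B=0 C=6)
  7. pour(C -> A) -> (A=5 B=0 C=1)
  8. pour(A -> B) -> (A=0 B=5 C=1)
Target reached → yes.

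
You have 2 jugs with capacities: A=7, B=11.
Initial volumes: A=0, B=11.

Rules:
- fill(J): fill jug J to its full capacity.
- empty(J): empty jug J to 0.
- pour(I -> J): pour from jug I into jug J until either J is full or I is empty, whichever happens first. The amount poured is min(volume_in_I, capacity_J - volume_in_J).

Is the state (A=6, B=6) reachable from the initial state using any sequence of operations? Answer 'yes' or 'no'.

Answer: no

Derivation:
BFS explored all 36 reachable states.
Reachable set includes: (0,0), (0,1), (0,2), (0,3), (0,4), (0,5), (0,6), (0,7), (0,8), (0,9), (0,10), (0,11) ...
Target (A=6, B=6) not in reachable set → no.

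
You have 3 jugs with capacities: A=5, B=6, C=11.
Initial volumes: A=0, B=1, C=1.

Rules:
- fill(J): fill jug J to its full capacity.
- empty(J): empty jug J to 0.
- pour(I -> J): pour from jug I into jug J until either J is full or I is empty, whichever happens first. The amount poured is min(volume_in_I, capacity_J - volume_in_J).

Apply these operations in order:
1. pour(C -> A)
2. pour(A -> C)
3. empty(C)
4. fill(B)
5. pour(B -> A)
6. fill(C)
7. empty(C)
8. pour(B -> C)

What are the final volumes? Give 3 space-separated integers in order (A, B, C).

Answer: 5 0 1

Derivation:
Step 1: pour(C -> A) -> (A=1 B=1 C=0)
Step 2: pour(A -> C) -> (A=0 B=1 C=1)
Step 3: empty(C) -> (A=0 B=1 C=0)
Step 4: fill(B) -> (A=0 B=6 C=0)
Step 5: pour(B -> A) -> (A=5 B=1 C=0)
Step 6: fill(C) -> (A=5 B=1 C=11)
Step 7: empty(C) -> (A=5 B=1 C=0)
Step 8: pour(B -> C) -> (A=5 B=0 C=1)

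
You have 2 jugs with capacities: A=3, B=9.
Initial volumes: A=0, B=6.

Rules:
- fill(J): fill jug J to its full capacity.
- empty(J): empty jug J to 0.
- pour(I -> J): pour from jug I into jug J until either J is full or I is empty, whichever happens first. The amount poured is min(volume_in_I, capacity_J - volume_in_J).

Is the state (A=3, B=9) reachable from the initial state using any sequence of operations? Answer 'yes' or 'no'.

BFS from (A=0, B=6):
  1. fill(A) -> (A=3 B=6)
  2. fill(B) -> (A=3 B=9)
Target reached → yes.

Answer: yes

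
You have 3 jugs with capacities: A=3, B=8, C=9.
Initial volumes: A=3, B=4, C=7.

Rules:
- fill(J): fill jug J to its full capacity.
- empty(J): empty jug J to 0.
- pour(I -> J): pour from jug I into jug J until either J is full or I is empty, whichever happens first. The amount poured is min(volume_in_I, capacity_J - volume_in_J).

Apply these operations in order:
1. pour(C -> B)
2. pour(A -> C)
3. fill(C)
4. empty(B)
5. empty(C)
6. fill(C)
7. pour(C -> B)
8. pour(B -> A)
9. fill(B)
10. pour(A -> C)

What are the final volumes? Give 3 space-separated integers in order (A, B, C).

Step 1: pour(C -> B) -> (A=3 B=8 C=3)
Step 2: pour(A -> C) -> (A=0 B=8 C=6)
Step 3: fill(C) -> (A=0 B=8 C=9)
Step 4: empty(B) -> (A=0 B=0 C=9)
Step 5: empty(C) -> (A=0 B=0 C=0)
Step 6: fill(C) -> (A=0 B=0 C=9)
Step 7: pour(C -> B) -> (A=0 B=8 C=1)
Step 8: pour(B -> A) -> (A=3 B=5 C=1)
Step 9: fill(B) -> (A=3 B=8 C=1)
Step 10: pour(A -> C) -> (A=0 B=8 C=4)

Answer: 0 8 4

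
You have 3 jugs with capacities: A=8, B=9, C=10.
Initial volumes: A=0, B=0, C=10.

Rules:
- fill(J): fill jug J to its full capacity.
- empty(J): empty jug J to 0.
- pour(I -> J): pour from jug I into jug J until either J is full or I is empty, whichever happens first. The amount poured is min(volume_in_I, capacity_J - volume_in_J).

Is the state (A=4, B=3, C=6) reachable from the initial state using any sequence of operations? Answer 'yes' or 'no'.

BFS explored all 486 reachable states.
Reachable set includes: (0,0,0), (0,0,1), (0,0,2), (0,0,3), (0,0,4), (0,0,5), (0,0,6), (0,0,7), (0,0,8), (0,0,9), (0,0,10), (0,1,0) ...
Target (A=4, B=3, C=6) not in reachable set → no.

Answer: no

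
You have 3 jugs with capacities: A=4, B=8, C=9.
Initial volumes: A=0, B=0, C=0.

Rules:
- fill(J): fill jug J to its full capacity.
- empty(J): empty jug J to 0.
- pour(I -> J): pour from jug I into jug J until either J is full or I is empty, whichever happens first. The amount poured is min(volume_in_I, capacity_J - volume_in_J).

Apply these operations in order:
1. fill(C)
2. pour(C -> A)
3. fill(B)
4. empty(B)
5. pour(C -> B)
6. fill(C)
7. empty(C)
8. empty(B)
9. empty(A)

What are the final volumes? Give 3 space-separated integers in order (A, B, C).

Answer: 0 0 0

Derivation:
Step 1: fill(C) -> (A=0 B=0 C=9)
Step 2: pour(C -> A) -> (A=4 B=0 C=5)
Step 3: fill(B) -> (A=4 B=8 C=5)
Step 4: empty(B) -> (A=4 B=0 C=5)
Step 5: pour(C -> B) -> (A=4 B=5 C=0)
Step 6: fill(C) -> (A=4 B=5 C=9)
Step 7: empty(C) -> (A=4 B=5 C=0)
Step 8: empty(B) -> (A=4 B=0 C=0)
Step 9: empty(A) -> (A=0 B=0 C=0)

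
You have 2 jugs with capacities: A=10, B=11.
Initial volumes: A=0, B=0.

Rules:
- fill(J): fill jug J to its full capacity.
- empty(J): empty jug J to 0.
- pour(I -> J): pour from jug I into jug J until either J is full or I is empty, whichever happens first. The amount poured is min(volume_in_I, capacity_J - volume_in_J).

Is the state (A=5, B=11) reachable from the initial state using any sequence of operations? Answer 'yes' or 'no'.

BFS from (A=0, B=0):
  1. fill(A) -> (A=10 B=0)
  2. pour(A -> B) -> (A=0 B=10)
  3. fill(A) -> (A=10 B=10)
  4. pour(A -> B) -> (A=9 B=11)
  5. empty(B) -> (A=9 B=0)
  6. pour(A -> B) -> (A=0 B=9)
  7. fill(A) -> (A=10 B=9)
  8. pour(A -> B) -> (A=8 B=11)
  9. empty(B) -> (A=8 B=0)
  10. pour(A -> B) -> (A=0 B=8)
  11. fill(A) -> (A=10 B=8)
  12. pour(A -> B) -> (A=7 B=11)
  13. empty(B) -> (A=7 B=0)
  14. pour(A -> B) -> (A=0 B=7)
  15. fill(A) -> (A=10 B=7)
  16. pour(A -> B) -> (A=6 B=11)
  17. empty(B) -> (A=6 B=0)
  18. pour(A -> B) -> (A=0 B=6)
  19. fill(A) -> (A=10 B=6)
  20. pour(A -> B) -> (A=5 B=11)
Target reached → yes.

Answer: yes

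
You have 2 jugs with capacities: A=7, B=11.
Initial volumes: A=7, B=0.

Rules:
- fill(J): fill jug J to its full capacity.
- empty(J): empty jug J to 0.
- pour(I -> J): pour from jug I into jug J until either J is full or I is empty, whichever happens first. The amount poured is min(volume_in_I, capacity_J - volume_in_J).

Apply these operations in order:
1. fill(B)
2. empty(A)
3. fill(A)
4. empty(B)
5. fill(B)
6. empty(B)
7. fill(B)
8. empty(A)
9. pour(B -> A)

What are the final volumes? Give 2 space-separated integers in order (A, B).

Step 1: fill(B) -> (A=7 B=11)
Step 2: empty(A) -> (A=0 B=11)
Step 3: fill(A) -> (A=7 B=11)
Step 4: empty(B) -> (A=7 B=0)
Step 5: fill(B) -> (A=7 B=11)
Step 6: empty(B) -> (A=7 B=0)
Step 7: fill(B) -> (A=7 B=11)
Step 8: empty(A) -> (A=0 B=11)
Step 9: pour(B -> A) -> (A=7 B=4)

Answer: 7 4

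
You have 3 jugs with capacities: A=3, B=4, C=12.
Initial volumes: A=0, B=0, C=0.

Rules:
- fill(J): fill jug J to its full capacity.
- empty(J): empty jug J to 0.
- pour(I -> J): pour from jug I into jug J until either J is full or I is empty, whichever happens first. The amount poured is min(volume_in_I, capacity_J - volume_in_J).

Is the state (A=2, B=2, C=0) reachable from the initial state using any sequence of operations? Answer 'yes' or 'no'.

Answer: yes

Derivation:
BFS from (A=0, B=0, C=0):
  1. fill(C) -> (A=0 B=0 C=12)
  2. pour(C -> A) -> (A=3 B=0 C=9)
  3. pour(A -> B) -> (A=0 B=3 C=9)
  4. pour(C -> A) -> (A=3 B=3 C=6)
  5. pour(A -> B) -> (A=2 B=4 C=6)
  6. empty(B) -> (A=2 B=0 C=6)
  7. pour(C -> B) -> (A=2 B=4 C=2)
  8. empty(B) -> (A=2 B=0 C=2)
  9. pour(C -> B) -> (A=2 B=2 C=0)
Target reached → yes.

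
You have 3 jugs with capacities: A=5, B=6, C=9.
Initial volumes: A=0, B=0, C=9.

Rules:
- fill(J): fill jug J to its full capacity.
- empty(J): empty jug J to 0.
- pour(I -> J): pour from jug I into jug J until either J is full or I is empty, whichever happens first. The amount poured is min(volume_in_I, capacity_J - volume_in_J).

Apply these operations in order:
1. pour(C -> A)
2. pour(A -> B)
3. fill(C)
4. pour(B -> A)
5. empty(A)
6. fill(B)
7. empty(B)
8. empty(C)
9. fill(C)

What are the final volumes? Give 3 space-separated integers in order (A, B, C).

Step 1: pour(C -> A) -> (A=5 B=0 C=4)
Step 2: pour(A -> B) -> (A=0 B=5 C=4)
Step 3: fill(C) -> (A=0 B=5 C=9)
Step 4: pour(B -> A) -> (A=5 B=0 C=9)
Step 5: empty(A) -> (A=0 B=0 C=9)
Step 6: fill(B) -> (A=0 B=6 C=9)
Step 7: empty(B) -> (A=0 B=0 C=9)
Step 8: empty(C) -> (A=0 B=0 C=0)
Step 9: fill(C) -> (A=0 B=0 C=9)

Answer: 0 0 9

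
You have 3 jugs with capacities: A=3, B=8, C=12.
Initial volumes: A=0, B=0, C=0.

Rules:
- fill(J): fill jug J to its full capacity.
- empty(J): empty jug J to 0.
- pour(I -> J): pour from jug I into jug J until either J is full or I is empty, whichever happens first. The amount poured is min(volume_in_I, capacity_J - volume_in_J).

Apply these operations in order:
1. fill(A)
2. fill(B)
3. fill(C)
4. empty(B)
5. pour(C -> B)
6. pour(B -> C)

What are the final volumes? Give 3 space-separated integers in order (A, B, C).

Answer: 3 0 12

Derivation:
Step 1: fill(A) -> (A=3 B=0 C=0)
Step 2: fill(B) -> (A=3 B=8 C=0)
Step 3: fill(C) -> (A=3 B=8 C=12)
Step 4: empty(B) -> (A=3 B=0 C=12)
Step 5: pour(C -> B) -> (A=3 B=8 C=4)
Step 6: pour(B -> C) -> (A=3 B=0 C=12)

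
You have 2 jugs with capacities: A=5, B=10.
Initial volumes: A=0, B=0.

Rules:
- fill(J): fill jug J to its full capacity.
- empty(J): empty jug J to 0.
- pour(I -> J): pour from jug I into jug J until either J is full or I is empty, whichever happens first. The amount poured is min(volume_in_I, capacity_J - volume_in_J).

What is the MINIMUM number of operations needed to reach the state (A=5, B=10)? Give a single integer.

Answer: 2

Derivation:
BFS from (A=0, B=0). One shortest path:
  1. fill(A) -> (A=5 B=0)
  2. fill(B) -> (A=5 B=10)
Reached target in 2 moves.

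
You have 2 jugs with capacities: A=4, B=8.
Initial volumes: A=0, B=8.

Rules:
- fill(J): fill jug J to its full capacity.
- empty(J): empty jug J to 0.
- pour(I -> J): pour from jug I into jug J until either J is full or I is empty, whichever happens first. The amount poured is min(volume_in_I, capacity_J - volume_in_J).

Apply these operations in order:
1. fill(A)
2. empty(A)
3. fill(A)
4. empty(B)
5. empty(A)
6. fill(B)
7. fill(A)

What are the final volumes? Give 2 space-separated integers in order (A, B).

Answer: 4 8

Derivation:
Step 1: fill(A) -> (A=4 B=8)
Step 2: empty(A) -> (A=0 B=8)
Step 3: fill(A) -> (A=4 B=8)
Step 4: empty(B) -> (A=4 B=0)
Step 5: empty(A) -> (A=0 B=0)
Step 6: fill(B) -> (A=0 B=8)
Step 7: fill(A) -> (A=4 B=8)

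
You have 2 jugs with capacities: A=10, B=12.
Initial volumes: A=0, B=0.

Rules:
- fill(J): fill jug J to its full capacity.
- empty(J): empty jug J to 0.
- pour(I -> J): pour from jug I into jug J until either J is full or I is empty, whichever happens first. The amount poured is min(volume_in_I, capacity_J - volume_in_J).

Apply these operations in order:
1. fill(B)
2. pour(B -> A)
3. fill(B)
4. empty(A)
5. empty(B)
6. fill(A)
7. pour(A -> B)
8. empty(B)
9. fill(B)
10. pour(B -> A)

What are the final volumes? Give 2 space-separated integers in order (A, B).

Step 1: fill(B) -> (A=0 B=12)
Step 2: pour(B -> A) -> (A=10 B=2)
Step 3: fill(B) -> (A=10 B=12)
Step 4: empty(A) -> (A=0 B=12)
Step 5: empty(B) -> (A=0 B=0)
Step 6: fill(A) -> (A=10 B=0)
Step 7: pour(A -> B) -> (A=0 B=10)
Step 8: empty(B) -> (A=0 B=0)
Step 9: fill(B) -> (A=0 B=12)
Step 10: pour(B -> A) -> (A=10 B=2)

Answer: 10 2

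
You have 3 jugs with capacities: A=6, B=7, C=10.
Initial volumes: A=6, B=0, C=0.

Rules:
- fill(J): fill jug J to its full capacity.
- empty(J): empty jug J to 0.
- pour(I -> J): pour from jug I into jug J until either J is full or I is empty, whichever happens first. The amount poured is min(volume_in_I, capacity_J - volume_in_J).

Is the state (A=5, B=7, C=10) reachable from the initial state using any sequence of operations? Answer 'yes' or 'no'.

Answer: yes

Derivation:
BFS from (A=6, B=0, C=0):
  1. fill(C) -> (A=6 B=0 C=10)
  2. pour(A -> B) -> (A=0 B=6 C=10)
  3. fill(A) -> (A=6 B=6 C=10)
  4. pour(A -> B) -> (A=5 B=7 C=10)
Target reached → yes.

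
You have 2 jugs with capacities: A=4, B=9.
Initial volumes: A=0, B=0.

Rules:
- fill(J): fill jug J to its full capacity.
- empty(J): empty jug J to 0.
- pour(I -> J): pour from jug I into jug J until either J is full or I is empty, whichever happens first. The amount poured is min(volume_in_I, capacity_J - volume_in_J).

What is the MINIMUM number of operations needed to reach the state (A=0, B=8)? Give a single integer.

BFS from (A=0, B=0). One shortest path:
  1. fill(A) -> (A=4 B=0)
  2. pour(A -> B) -> (A=0 B=4)
  3. fill(A) -> (A=4 B=4)
  4. pour(A -> B) -> (A=0 B=8)
Reached target in 4 moves.

Answer: 4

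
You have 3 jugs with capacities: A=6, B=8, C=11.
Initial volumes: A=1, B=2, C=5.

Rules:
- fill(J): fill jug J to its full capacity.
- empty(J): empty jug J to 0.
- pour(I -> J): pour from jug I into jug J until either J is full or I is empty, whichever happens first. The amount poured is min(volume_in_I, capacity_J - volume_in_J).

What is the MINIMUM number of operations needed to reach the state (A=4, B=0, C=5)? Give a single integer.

BFS from (A=1, B=2, C=5). One shortest path:
  1. fill(A) -> (A=6 B=2 C=5)
  2. empty(B) -> (A=6 B=0 C=5)
  3. pour(A -> B) -> (A=0 B=6 C=5)
  4. fill(A) -> (A=6 B=6 C=5)
  5. pour(A -> B) -> (A=4 B=8 C=5)
  6. empty(B) -> (A=4 B=0 C=5)
Reached target in 6 moves.

Answer: 6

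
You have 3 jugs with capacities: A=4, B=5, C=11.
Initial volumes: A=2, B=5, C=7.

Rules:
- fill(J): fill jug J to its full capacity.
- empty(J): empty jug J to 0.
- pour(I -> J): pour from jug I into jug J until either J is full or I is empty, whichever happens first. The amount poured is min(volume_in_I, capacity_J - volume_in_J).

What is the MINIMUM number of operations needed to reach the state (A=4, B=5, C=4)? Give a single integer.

Answer: 4

Derivation:
BFS from (A=2, B=5, C=7). One shortest path:
  1. fill(A) -> (A=4 B=5 C=7)
  2. empty(C) -> (A=4 B=5 C=0)
  3. pour(A -> C) -> (A=0 B=5 C=4)
  4. fill(A) -> (A=4 B=5 C=4)
Reached target in 4 moves.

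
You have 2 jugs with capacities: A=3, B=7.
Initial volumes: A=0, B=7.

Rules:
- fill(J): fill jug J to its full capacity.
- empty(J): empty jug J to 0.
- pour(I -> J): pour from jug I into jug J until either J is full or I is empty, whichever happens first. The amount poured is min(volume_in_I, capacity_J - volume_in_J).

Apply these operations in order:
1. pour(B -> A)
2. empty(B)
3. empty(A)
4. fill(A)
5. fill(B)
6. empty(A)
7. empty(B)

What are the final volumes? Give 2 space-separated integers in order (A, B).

Step 1: pour(B -> A) -> (A=3 B=4)
Step 2: empty(B) -> (A=3 B=0)
Step 3: empty(A) -> (A=0 B=0)
Step 4: fill(A) -> (A=3 B=0)
Step 5: fill(B) -> (A=3 B=7)
Step 6: empty(A) -> (A=0 B=7)
Step 7: empty(B) -> (A=0 B=0)

Answer: 0 0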